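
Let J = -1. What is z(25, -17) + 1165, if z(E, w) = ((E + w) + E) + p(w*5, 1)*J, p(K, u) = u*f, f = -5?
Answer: 1203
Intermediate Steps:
p(K, u) = -5*u (p(K, u) = u*(-5) = -5*u)
z(E, w) = 5 + w + 2*E (z(E, w) = ((E + w) + E) - 5*1*(-1) = (w + 2*E) - 5*(-1) = (w + 2*E) + 5 = 5 + w + 2*E)
z(25, -17) + 1165 = (5 - 17 + 2*25) + 1165 = (5 - 17 + 50) + 1165 = 38 + 1165 = 1203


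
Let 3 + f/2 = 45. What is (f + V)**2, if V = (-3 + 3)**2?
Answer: 7056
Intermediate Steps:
V = 0 (V = 0**2 = 0)
f = 84 (f = -6 + 2*45 = -6 + 90 = 84)
(f + V)**2 = (84 + 0)**2 = 84**2 = 7056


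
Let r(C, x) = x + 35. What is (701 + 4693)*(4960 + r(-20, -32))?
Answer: 26770422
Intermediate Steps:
r(C, x) = 35 + x
(701 + 4693)*(4960 + r(-20, -32)) = (701 + 4693)*(4960 + (35 - 32)) = 5394*(4960 + 3) = 5394*4963 = 26770422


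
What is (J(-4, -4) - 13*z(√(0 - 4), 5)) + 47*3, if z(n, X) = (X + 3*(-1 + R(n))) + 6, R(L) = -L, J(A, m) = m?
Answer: 33 + 78*I ≈ 33.0 + 78.0*I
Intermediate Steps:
z(n, X) = 3 + X - 3*n (z(n, X) = (X + 3*(-1 - n)) + 6 = (X + (-3 - 3*n)) + 6 = (-3 + X - 3*n) + 6 = 3 + X - 3*n)
(J(-4, -4) - 13*z(√(0 - 4), 5)) + 47*3 = (-4 - 13*(3 + 5 - 3*√(0 - 4))) + 47*3 = (-4 - 13*(3 + 5 - 6*I)) + 141 = (-4 - 13*(8 - 6*I)) + 141 = (-4 + (-104 + 78*I)) + 141 = (-108 + 78*I) + 141 = 33 + 78*I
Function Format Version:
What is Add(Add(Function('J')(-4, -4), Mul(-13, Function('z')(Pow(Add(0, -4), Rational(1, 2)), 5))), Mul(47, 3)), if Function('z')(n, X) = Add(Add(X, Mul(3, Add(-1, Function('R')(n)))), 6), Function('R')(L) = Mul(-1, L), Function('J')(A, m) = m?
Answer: Add(33, Mul(78, I)) ≈ Add(33.000, Mul(78.000, I))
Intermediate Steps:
Function('z')(n, X) = Add(3, X, Mul(-3, n)) (Function('z')(n, X) = Add(Add(X, Mul(3, Add(-1, Mul(-1, n)))), 6) = Add(Add(X, Add(-3, Mul(-3, n))), 6) = Add(Add(-3, X, Mul(-3, n)), 6) = Add(3, X, Mul(-3, n)))
Add(Add(Function('J')(-4, -4), Mul(-13, Function('z')(Pow(Add(0, -4), Rational(1, 2)), 5))), Mul(47, 3)) = Add(Add(-4, Mul(-13, Add(3, 5, Mul(-3, Pow(Add(0, -4), Rational(1, 2)))))), Mul(47, 3)) = Add(Add(-4, Mul(-13, Add(3, 5, Mul(-3, Pow(-4, Rational(1, 2)))))), 141) = Add(Add(-4, Mul(-13, Add(3, 5, Mul(-3, Mul(2, I))))), 141) = Add(Add(-4, Mul(-13, Add(3, 5, Mul(-6, I)))), 141) = Add(Add(-4, Mul(-13, Add(8, Mul(-6, I)))), 141) = Add(Add(-4, Add(-104, Mul(78, I))), 141) = Add(Add(-108, Mul(78, I)), 141) = Add(33, Mul(78, I))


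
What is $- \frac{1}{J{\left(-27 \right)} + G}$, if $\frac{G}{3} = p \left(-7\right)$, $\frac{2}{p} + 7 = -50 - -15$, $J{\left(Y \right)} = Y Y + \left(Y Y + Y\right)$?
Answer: $- \frac{1}{1432} \approx -0.00069832$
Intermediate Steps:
$J{\left(Y \right)} = Y + 2 Y^{2}$ ($J{\left(Y \right)} = Y^{2} + \left(Y^{2} + Y\right) = Y^{2} + \left(Y + Y^{2}\right) = Y + 2 Y^{2}$)
$p = - \frac{1}{21}$ ($p = \frac{2}{-7 - 35} = \frac{2}{-42} = 2 \left(- \frac{1}{42}\right) = - \frac{1}{21} \approx -0.047619$)
$G = 1$ ($G = 3 \left(\left(- \frac{1}{21}\right) \left(-7\right)\right) = 3 \cdot \frac{1}{3} = 1$)
$- \frac{1}{J{\left(-27 \right)} + G} = - \frac{1}{- 27 \left(1 + 2 \left(-27\right)\right) + 1} = - \frac{1}{- 27 \left(1 - 54\right) + 1} = - \frac{1}{\left(-27\right) \left(-53\right) + 1} = - \frac{1}{1431 + 1} = - \frac{1}{1432}$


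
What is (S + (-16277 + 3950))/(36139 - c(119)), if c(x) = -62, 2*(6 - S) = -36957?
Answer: 4105/24134 ≈ 0.17009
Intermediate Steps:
S = 36969/2 (S = 6 - ½*(-36957) = 6 + 36957/2 = 36969/2 ≈ 18485.)
(S + (-16277 + 3950))/(36139 - c(119)) = (36969/2 + (-16277 + 3950))/(36139 - 1*(-62)) = (36969/2 - 12327)/(36139 + 62) = (12315/2)/36201 = (12315/2)*(1/36201) = 4105/24134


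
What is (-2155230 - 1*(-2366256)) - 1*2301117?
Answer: -2090091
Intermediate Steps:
(-2155230 - 1*(-2366256)) - 1*2301117 = (-2155230 + 2366256) - 2301117 = 211026 - 2301117 = -2090091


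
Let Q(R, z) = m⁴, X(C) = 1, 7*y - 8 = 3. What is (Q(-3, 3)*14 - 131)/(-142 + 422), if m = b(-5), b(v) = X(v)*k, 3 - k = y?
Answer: -24933/96040 ≈ -0.25961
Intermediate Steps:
y = 11/7 (y = 8/7 + (⅐)*3 = 8/7 + 3/7 = 11/7 ≈ 1.5714)
k = 10/7 (k = 3 - 1*11/7 = 3 - 11/7 = 10/7 ≈ 1.4286)
b(v) = 10/7 (b(v) = 1*(10/7) = 10/7)
m = 10/7 ≈ 1.4286
Q(R, z) = 10000/2401 (Q(R, z) = (10/7)⁴ = 10000/2401)
(Q(-3, 3)*14 - 131)/(-142 + 422) = ((10000/2401)*14 - 131)/(-142 + 422) = (20000/343 - 131)/280 = -24933/343*1/280 = -24933/96040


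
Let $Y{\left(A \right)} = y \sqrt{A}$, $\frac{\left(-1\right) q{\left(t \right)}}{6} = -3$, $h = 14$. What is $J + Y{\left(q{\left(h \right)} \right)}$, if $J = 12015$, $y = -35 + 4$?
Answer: $12015 - 93 \sqrt{2} \approx 11883.0$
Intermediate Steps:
$q{\left(t \right)} = 18$ ($q{\left(t \right)} = \left(-6\right) \left(-3\right) = 18$)
$y = -31$
$Y{\left(A \right)} = - 31 \sqrt{A}$
$J + Y{\left(q{\left(h \right)} \right)} = 12015 - 31 \sqrt{18} = 12015 - 31 \cdot 3 \sqrt{2} = 12015 - 93 \sqrt{2}$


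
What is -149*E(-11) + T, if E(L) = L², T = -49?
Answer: -18078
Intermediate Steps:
-149*E(-11) + T = -149*(-11)² - 49 = -149*121 - 49 = -18029 - 49 = -18078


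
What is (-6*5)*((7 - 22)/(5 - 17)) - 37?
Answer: -149/2 ≈ -74.500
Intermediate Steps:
(-6*5)*((7 - 22)/(5 - 17)) - 37 = -(-450)/(-12) - 37 = -(-450)*(-1)/12 - 37 = -30*5/4 - 37 = -75/2 - 37 = -149/2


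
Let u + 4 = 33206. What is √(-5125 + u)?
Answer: 7*√573 ≈ 167.56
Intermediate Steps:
u = 33202 (u = -4 + 33206 = 33202)
√(-5125 + u) = √(-5125 + 33202) = √28077 = 7*√573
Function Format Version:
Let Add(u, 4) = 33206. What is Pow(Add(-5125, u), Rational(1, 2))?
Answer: Mul(7, Pow(573, Rational(1, 2))) ≈ 167.56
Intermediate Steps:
u = 33202 (u = Add(-4, 33206) = 33202)
Pow(Add(-5125, u), Rational(1, 2)) = Pow(Add(-5125, 33202), Rational(1, 2)) = Pow(28077, Rational(1, 2)) = Mul(7, Pow(573, Rational(1, 2)))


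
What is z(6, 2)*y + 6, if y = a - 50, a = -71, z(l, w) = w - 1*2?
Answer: 6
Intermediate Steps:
z(l, w) = -2 + w (z(l, w) = w - 2 = -2 + w)
y = -121 (y = -71 - 50 = -121)
z(6, 2)*y + 6 = (-2 + 2)*(-121) + 6 = 0*(-121) + 6 = 0 + 6 = 6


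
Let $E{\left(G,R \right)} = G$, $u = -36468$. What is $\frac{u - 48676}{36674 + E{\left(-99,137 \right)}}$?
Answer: $- \frac{85144}{36575} \approx -2.3279$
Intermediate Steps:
$\frac{u - 48676}{36674 + E{\left(-99,137 \right)}} = \frac{-36468 - 48676}{36674 - 99} = - \frac{85144}{36575}$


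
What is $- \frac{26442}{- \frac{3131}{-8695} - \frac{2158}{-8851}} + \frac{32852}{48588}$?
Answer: $- \frac{8239432462757149}{188182502259} \approx -43784.0$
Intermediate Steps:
$- \frac{26442}{- \frac{3131}{-8695} - \frac{2158}{-8851}} + \frac{32852}{48588} = - \frac{26442}{\left(-3131\right) \left(- \frac{1}{8695}\right) - - \frac{2158}{8851}} + 32852 \cdot \frac{1}{48588} = - \frac{26442}{\frac{3131}{8695} + \frac{2158}{8851}} + \frac{8213}{12147} = - \frac{26442}{\frac{46476291}{76959445}} + \frac{8213}{12147} = \left(-26442\right) \frac{76959445}{46476291} + \frac{8213}{12147} = - \frac{678320548230}{15492097} + \frac{8213}{12147} = - \frac{8239432462757149}{188182502259}$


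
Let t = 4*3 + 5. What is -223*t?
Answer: -3791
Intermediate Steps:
t = 17 (t = 12 + 5 = 17)
-223*t = -223*17 = -3791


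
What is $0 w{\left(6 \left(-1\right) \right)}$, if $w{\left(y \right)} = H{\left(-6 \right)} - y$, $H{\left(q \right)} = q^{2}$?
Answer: $0$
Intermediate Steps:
$w{\left(y \right)} = 36 - y$ ($w{\left(y \right)} = \left(-6\right)^{2} - y = 36 - y$)
$0 w{\left(6 \left(-1\right) \right)} = 0 \left(36 - 6 \left(-1\right)\right) = 0 \left(36 - -6\right) = 0 \left(36 + 6\right) = 0 \cdot 42 = 0$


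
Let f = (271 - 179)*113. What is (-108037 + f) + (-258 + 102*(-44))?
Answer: -102387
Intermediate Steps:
f = 10396 (f = 92*113 = 10396)
(-108037 + f) + (-258 + 102*(-44)) = (-108037 + 10396) + (-258 + 102*(-44)) = -97641 + (-258 - 4488) = -97641 - 4746 = -102387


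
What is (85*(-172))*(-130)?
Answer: 1900600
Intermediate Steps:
(85*(-172))*(-130) = -14620*(-130) = 1900600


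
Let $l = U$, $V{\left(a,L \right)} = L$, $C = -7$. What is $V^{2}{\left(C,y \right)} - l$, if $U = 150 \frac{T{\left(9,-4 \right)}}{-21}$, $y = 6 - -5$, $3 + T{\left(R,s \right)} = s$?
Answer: $71$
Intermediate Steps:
$T{\left(R,s \right)} = -3 + s$
$y = 11$ ($y = 6 + 5 = 11$)
$U = 50$ ($U = 150 \frac{-3 - 4}{-21} = 150 \left(\left(-7\right) \left(- \frac{1}{21}\right)\right) = 150 \cdot \frac{1}{3} = 50$)
$l = 50$
$V^{2}{\left(C,y \right)} - l = 11^{2} - 50 = 121 - 50 = 71$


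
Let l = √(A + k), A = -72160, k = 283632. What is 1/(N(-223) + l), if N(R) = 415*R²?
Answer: 20637535/425907850664753 - 4*√13217/425907850664753 ≈ 4.8454e-8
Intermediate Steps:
l = 4*√13217 (l = √(-72160 + 283632) = √211472 = 4*√13217 ≈ 459.86)
1/(N(-223) + l) = 1/(415*(-223)² + 4*√13217) = 1/(415*49729 + 4*√13217) = 1/(20637535 + 4*√13217)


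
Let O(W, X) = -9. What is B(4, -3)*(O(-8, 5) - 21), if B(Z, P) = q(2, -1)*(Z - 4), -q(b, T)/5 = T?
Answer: 0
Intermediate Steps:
q(b, T) = -5*T
B(Z, P) = -20 + 5*Z (B(Z, P) = (-5*(-1))*(Z - 4) = 5*(-4 + Z) = -20 + 5*Z)
B(4, -3)*(O(-8, 5) - 21) = (-20 + 5*4)*(-9 - 21) = (-20 + 20)*(-30) = 0*(-30) = 0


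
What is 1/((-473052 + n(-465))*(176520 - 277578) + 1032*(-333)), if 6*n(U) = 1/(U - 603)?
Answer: 1068/51056108861323 ≈ 2.0918e-11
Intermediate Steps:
n(U) = 1/(6*(-603 + U)) (n(U) = 1/(6*(U - 603)) = 1/(6*(-603 + U)))
1/((-473052 + n(-465))*(176520 - 277578) + 1032*(-333)) = 1/((-473052 + 1/(6*(-603 - 465)))*(176520 - 277578) + 1032*(-333)) = 1/((-473052 + (⅙)/(-1068))*(-101058) - 343656) = 1/((-473052 + (⅙)*(-1/1068))*(-101058) - 343656) = 1/((-473052 - 1/6408)*(-101058) - 343656) = 1/(-3031317217/6408*(-101058) - 343656) = 1/(51056475885931/1068 - 343656) = 1/(51056108861323/1068) = 1068/51056108861323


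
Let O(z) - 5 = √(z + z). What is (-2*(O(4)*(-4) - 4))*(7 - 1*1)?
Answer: 288 + 96*√2 ≈ 423.76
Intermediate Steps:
O(z) = 5 + √2*√z (O(z) = 5 + √(z + z) = 5 + √(2*z) = 5 + √2*√z)
(-2*(O(4)*(-4) - 4))*(7 - 1*1) = (-2*((5 + √2*√4)*(-4) - 4))*(7 - 1*1) = (-2*((5 + √2*2)*(-4) - 4))*(7 - 1) = -2*((5 + 2*√2)*(-4) - 4)*6 = -2*((-20 - 8*√2) - 4)*6 = -2*(-24 - 8*√2)*6 = (48 + 16*√2)*6 = 288 + 96*√2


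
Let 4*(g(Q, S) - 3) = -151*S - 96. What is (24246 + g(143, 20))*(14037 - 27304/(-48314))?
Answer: 7958805169670/24157 ≈ 3.2946e+8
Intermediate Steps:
g(Q, S) = -21 - 151*S/4 (g(Q, S) = 3 + (-151*S - 96)/4 = 3 + (-96 - 151*S)/4 = 3 + (-24 - 151*S/4) = -21 - 151*S/4)
(24246 + g(143, 20))*(14037 - 27304/(-48314)) = (24246 + (-21 - 151/4*20))*(14037 - 27304/(-48314)) = (24246 + (-21 - 755))*(14037 - 27304*(-1/48314)) = (24246 - 776)*(14037 + 13652/24157) = 23470*(339105461/24157) = 7958805169670/24157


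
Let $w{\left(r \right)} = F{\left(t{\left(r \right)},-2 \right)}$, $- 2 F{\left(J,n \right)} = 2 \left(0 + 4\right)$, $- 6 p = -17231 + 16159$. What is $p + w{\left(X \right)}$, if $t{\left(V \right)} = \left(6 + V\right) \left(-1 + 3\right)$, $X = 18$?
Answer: $\frac{524}{3} \approx 174.67$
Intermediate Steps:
$p = \frac{536}{3}$ ($p = - \frac{-17231 + 16159}{6} = \left(- \frac{1}{6}\right) \left(-1072\right) = \frac{536}{3} \approx 178.67$)
$t{\left(V \right)} = 12 + 2 V$ ($t{\left(V \right)} = \left(6 + V\right) 2 = 12 + 2 V$)
$F{\left(J,n \right)} = -4$ ($F{\left(J,n \right)} = - \frac{2 \left(0 + 4\right)}{2} = - \frac{2 \cdot 4}{2} = \left(- \frac{1}{2}\right) 8 = -4$)
$w{\left(r \right)} = -4$
$p + w{\left(X \right)} = \frac{536}{3} - 4 = \frac{524}{3}$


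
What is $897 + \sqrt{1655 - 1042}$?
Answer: $897 + \sqrt{613} \approx 921.76$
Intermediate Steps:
$897 + \sqrt{1655 - 1042} = 897 + \sqrt{613}$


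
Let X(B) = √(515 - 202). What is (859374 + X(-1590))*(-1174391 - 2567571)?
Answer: -3215744851788 - 3741962*√313 ≈ -3.2158e+12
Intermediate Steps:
X(B) = √313
(859374 + X(-1590))*(-1174391 - 2567571) = (859374 + √313)*(-1174391 - 2567571) = (859374 + √313)*(-3741962) = -3215744851788 - 3741962*√313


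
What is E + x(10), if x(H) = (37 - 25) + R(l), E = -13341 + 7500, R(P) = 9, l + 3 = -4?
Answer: -5820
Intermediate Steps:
l = -7 (l = -3 - 4 = -7)
E = -5841
x(H) = 21 (x(H) = (37 - 25) + 9 = 12 + 9 = 21)
E + x(10) = -5841 + 21 = -5820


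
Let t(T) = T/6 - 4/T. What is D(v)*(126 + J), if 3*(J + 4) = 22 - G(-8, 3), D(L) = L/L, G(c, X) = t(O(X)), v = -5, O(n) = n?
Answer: 2333/18 ≈ 129.61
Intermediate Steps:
t(T) = -4/T + T/6 (t(T) = T*(1/6) - 4/T = T/6 - 4/T = -4/T + T/6)
G(c, X) = -4/X + X/6
D(L) = 1
J = 65/18 (J = -4 + (22 - (-4/3 + (1/6)*3))/3 = -4 + (22 - (-4*1/3 + 1/2))/3 = -4 + (22 - (-4/3 + 1/2))/3 = -4 + (22 - 1*(-5/6))/3 = -4 + (22 + 5/6)/3 = -4 + (1/3)*(137/6) = -4 + 137/18 = 65/18 ≈ 3.6111)
D(v)*(126 + J) = 1*(126 + 65/18) = 1*(2333/18) = 2333/18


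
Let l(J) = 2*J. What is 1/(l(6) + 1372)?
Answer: 1/1384 ≈ 0.00072254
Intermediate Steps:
1/(l(6) + 1372) = 1/(2*6 + 1372) = 1/(12 + 1372) = 1/1384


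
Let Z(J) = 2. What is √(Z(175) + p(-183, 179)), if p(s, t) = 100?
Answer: √102 ≈ 10.100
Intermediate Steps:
√(Z(175) + p(-183, 179)) = √(2 + 100) = √102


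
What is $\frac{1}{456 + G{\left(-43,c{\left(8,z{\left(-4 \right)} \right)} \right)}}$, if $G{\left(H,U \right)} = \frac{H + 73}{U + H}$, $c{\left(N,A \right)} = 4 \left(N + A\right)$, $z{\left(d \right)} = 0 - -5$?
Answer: $\frac{3}{1378} \approx 0.0021771$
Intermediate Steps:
$z{\left(d \right)} = 5$ ($z{\left(d \right)} = 0 + 5 = 5$)
$c{\left(N,A \right)} = 4 A + 4 N$ ($c{\left(N,A \right)} = 4 \left(A + N\right) = 4 A + 4 N$)
$G{\left(H,U \right)} = \frac{73 + H}{H + U}$
$\frac{1}{456 + G{\left(-43,c{\left(8,z{\left(-4 \right)} \right)} \right)}} = \frac{1}{456 + \frac{73 - 43}{-43 + \left(4 \cdot 5 + 4 \cdot 8\right)}} = \frac{1}{456 + \frac{1}{-43 + \left(20 + 32\right)} 30} = \frac{1}{456 + \frac{1}{-43 + 52} \cdot 30} = \frac{1}{456 + \frac{1}{9} \cdot 30} = \frac{1}{456 + \frac{10}{3}} = \frac{1}{\frac{1378}{3}} = \frac{3}{1378}$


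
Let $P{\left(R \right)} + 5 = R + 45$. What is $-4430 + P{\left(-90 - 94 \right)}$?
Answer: $-4574$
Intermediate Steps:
$P{\left(R \right)} = 40 + R$ ($P{\left(R \right)} = -5 + \left(R + 45\right) = -5 + \left(45 + R\right) = 40 + R$)
$-4430 + P{\left(-90 - 94 \right)} = -4430 + \left(40 - 184\right) = -4430 - 144 = -4574$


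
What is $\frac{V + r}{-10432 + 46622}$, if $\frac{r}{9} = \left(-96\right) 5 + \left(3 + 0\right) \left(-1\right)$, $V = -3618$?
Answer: $- \frac{1593}{7238} \approx -0.22009$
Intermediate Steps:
$r = -4347$ ($r = 9 \left(\left(-96\right) 5 + \left(3 + 0\right) \left(-1\right)\right) = 9 \left(-480 + 3 \left(-1\right)\right) = 9 \left(-480 - 3\right) = 9 \left(-483\right) = -4347$)
$\frac{V + r}{-10432 + 46622} = \frac{-3618 - 4347}{-10432 + 46622} = - \frac{7965}{36190} = \left(-7965\right) \frac{1}{36190} = - \frac{1593}{7238}$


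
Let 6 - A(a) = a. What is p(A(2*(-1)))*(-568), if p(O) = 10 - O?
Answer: -1136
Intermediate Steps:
A(a) = 6 - a
p(A(2*(-1)))*(-568) = (10 - (6 - 2*(-1)))*(-568) = (10 - (6 - 1*(-2)))*(-568) = (10 - (6 + 2))*(-568) = (10 - 1*8)*(-568) = (10 - 8)*(-568) = 2*(-568) = -1136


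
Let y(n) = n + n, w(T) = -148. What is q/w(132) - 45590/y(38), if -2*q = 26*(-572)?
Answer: -914057/1406 ≈ -650.11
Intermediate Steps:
q = 7436 (q = -13*(-572) = -1/2*(-14872) = 7436)
y(n) = 2*n
q/w(132) - 45590/y(38) = 7436/(-148) - 45590/(2*38) = 7436*(-1/148) - 45590/76 = -1859/37 - 45590*1/76 = -1859/37 - 22795/38 = -914057/1406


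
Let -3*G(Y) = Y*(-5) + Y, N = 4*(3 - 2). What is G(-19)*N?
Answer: -304/3 ≈ -101.33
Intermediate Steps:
N = 4 (N = 4*1 = 4)
G(Y) = 4*Y/3 (G(Y) = -(Y*(-5) + Y)/3 = -(-5*Y + Y)/3 = -(-4)*Y/3 = 4*Y/3)
G(-19)*N = ((4/3)*(-19))*4 = -76/3*4 = -304/3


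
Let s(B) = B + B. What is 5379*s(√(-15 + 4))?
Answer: 10758*I*√11 ≈ 35680.0*I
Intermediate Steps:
s(B) = 2*B
5379*s(√(-15 + 4)) = 5379*(2*√(-15 + 4)) = 5379*(2*√(-11)) = 5379*(2*(I*√11)) = 5379*(2*I*√11) = 10758*I*√11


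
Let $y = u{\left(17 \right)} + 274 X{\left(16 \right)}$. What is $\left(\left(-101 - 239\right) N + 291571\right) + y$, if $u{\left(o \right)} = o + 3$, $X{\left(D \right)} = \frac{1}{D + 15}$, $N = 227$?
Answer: $\frac{6647015}{31} \approx 2.1442 \cdot 10^{5}$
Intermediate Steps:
$X{\left(D \right)} = \frac{1}{15 + D}$
$u{\left(o \right)} = 3 + o$
$y = \frac{894}{31}$ ($y = \left(3 + 17\right) + \frac{274}{15 + 16} = 20 + \frac{274}{31} = \frac{894}{31} \approx 28.839$)
$\left(\left(-101 - 239\right) N + 291571\right) + y = \left(\left(-101 - 239\right) 227 + 291571\right) + \frac{894}{31} = \left(\left(-340\right) 227 + 291571\right) + \frac{894}{31} = \left(-77180 + 291571\right) + \frac{894}{31} = 214391 + \frac{894}{31} = \frac{6647015}{31}$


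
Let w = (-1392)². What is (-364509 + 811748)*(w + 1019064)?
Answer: 1322364073992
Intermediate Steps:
w = 1937664
(-364509 + 811748)*(w + 1019064) = (-364509 + 811748)*(1937664 + 1019064) = 447239*2956728 = 1322364073992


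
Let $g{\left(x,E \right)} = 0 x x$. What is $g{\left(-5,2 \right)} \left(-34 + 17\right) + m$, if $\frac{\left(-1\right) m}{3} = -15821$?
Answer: $47463$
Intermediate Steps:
$m = 47463$ ($m = \left(-3\right) \left(-15821\right) = 47463$)
$g{\left(x,E \right)} = 0$ ($g{\left(x,E \right)} = 0 x = 0$)
$g{\left(-5,2 \right)} \left(-34 + 17\right) + m = 0 \left(-34 + 17\right) + 47463 = 0 \left(-17\right) + 47463 = 0 + 47463 = 47463$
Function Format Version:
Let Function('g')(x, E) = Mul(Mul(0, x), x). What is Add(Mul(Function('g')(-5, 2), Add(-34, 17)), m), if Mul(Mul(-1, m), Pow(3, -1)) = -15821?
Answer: 47463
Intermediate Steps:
m = 47463 (m = Mul(-3, -15821) = 47463)
Function('g')(x, E) = 0 (Function('g')(x, E) = Mul(0, x) = 0)
Add(Mul(Function('g')(-5, 2), Add(-34, 17)), m) = Add(Mul(0, Add(-34, 17)), 47463) = Add(Mul(0, -17), 47463) = Add(0, 47463) = 47463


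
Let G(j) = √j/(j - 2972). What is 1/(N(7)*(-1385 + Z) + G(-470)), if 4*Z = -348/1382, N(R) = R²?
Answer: -383922371557899566/26056076015726392012479 + 1643489602*I*√470/26056076015726392012479 ≈ -1.4734e-5 + 1.3674e-12*I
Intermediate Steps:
G(j) = √j/(-2972 + j)
Z = -87/1382 (Z = (-348/1382)/4 = (-348*1/1382)/4 = (¼)*(-174/691) = -87/1382 ≈ -0.062952)
1/(N(7)*(-1385 + Z) + G(-470)) = 1/(7²*(-1385 - 87/1382) + √(-470)/(-2972 - 470)) = 1/(49*(-1914157/1382) + (I*√470)/(-3442)) = 1/(-93793693/1382 + (I*√470)*(-1/3442)) = 1/(-93793693/1382 - I*√470/3442)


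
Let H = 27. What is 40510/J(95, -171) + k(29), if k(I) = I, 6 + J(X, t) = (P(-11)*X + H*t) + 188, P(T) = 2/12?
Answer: 105175/5303 ≈ 19.833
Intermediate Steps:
P(T) = ⅙ (P(T) = 2*(1/12) = ⅙)
J(X, t) = 182 + 27*t + X/6 (J(X, t) = -6 + ((X/6 + 27*t) + 188) = -6 + ((27*t + X/6) + 188) = -6 + (188 + 27*t + X/6) = 182 + 27*t + X/6)
40510/J(95, -171) + k(29) = 40510/(182 + 27*(-171) + (⅙)*95) + 29 = 40510/(182 - 4617 + 95/6) + 29 = 40510/(-26515/6) + 29 = 40510*(-6/26515) + 29 = -48612/5303 + 29 = 105175/5303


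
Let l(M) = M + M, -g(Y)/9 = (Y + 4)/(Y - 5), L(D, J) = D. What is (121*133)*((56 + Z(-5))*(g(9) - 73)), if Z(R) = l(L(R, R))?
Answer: -151386851/2 ≈ -7.5693e+7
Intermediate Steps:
g(Y) = -9*(4 + Y)/(-5 + Y) (g(Y) = -9*(Y + 4)/(Y - 5) = -9*(4 + Y)/(-5 + Y))
l(M) = 2*M
Z(R) = 2*R
(121*133)*((56 + Z(-5))*(g(9) - 73)) = (121*133)*((56 + 2*(-5))*(9*(-4 - 1*9)/(-5 + 9) - 73)) = 16093*((56 - 10)*(9*(-4 - 9)/4 - 73)) = 16093*(46*(9*(1/4)*(-13) - 73)) = 16093*(46*(-117/4 - 73)) = 16093*(46*(-409/4)) = 16093*(-9407/2) = -151386851/2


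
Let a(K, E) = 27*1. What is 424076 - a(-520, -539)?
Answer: 424049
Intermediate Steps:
a(K, E) = 27
424076 - a(-520, -539) = 424076 - 1*27 = 424076 - 27 = 424049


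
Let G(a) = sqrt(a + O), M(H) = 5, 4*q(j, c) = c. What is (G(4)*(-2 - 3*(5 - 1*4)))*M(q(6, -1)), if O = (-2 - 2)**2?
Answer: -50*sqrt(5) ≈ -111.80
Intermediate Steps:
q(j, c) = c/4
O = 16 (O = (-4)**2 = 16)
G(a) = sqrt(16 + a) (G(a) = sqrt(a + 16) = sqrt(16 + a))
(G(4)*(-2 - 3*(5 - 1*4)))*M(q(6, -1)) = (sqrt(16 + 4)*(-2 - 3*(5 - 1*4)))*5 = (sqrt(20)*(-2 - 3*(5 - 4)))*5 = ((2*sqrt(5))*(-2 - 3*1))*5 = ((2*sqrt(5))*(-2 - 3))*5 = ((2*sqrt(5))*(-5))*5 = -10*sqrt(5)*5 = -50*sqrt(5)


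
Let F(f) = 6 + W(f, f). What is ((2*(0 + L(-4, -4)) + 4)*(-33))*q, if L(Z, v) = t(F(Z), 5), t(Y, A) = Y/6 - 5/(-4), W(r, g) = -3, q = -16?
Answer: 3960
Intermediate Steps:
F(f) = 3 (F(f) = 6 - 3 = 3)
t(Y, A) = 5/4 + Y/6 (t(Y, A) = Y*(⅙) - 5*(-¼) = Y/6 + 5/4 = 5/4 + Y/6)
L(Z, v) = 7/4 (L(Z, v) = 5/4 + (⅙)*3 = 5/4 + ½ = 7/4)
((2*(0 + L(-4, -4)) + 4)*(-33))*q = ((2*(0 + 7/4) + 4)*(-33))*(-16) = ((2*(7/4) + 4)*(-33))*(-16) = ((7/2 + 4)*(-33))*(-16) = ((15/2)*(-33))*(-16) = -495/2*(-16) = 3960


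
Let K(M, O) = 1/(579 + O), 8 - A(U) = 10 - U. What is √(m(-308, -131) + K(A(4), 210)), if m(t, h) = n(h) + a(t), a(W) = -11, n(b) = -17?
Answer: I*√17429799/789 ≈ 5.2914*I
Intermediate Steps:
A(U) = -2 + U (A(U) = 8 - (10 - U) = 8 + (-10 + U) = -2 + U)
m(t, h) = -28 (m(t, h) = -17 - 11 = -28)
√(m(-308, -131) + K(A(4), 210)) = √(-28 + 1/(579 + 210)) = √(-28 + 1/789) = √(-22091/789) = I*√17429799/789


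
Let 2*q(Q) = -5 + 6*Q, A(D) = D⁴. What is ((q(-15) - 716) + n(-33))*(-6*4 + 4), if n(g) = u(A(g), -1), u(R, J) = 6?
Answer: 15150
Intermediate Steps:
n(g) = 6
q(Q) = -5/2 + 3*Q (q(Q) = (-5 + 6*Q)/2 = -5/2 + 3*Q)
((q(-15) - 716) + n(-33))*(-6*4 + 4) = (((-5/2 + 3*(-15)) - 716) + 6)*(-6*4 + 4) = (((-5/2 - 45) - 716) + 6)*(-24 + 4) = ((-95/2 - 716) + 6)*(-20) = (-1527/2 + 6)*(-20) = -1515/2*(-20) = 15150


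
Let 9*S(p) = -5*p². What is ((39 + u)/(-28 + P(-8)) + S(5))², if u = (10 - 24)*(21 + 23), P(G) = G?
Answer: 5929/1296 ≈ 4.5748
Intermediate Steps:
S(p) = -5*p²/9 (S(p) = (-5*p²)/9 = -5*p²/9)
u = -616 (u = -14*44 = -616)
((39 + u)/(-28 + P(-8)) + S(5))² = ((39 - 616)/(-28 - 8) - 5/9*5²)² = (-577/(-36) - 5/9*25)² = (-577*(-1/36) - 125/9)² = (577/36 - 125/9)² = (77/36)² = 5929/1296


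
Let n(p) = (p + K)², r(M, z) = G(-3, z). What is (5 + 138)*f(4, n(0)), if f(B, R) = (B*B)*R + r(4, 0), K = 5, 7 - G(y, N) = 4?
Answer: 57629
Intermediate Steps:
G(y, N) = 3 (G(y, N) = 7 - 1*4 = 7 - 4 = 3)
r(M, z) = 3
n(p) = (5 + p)² (n(p) = (p + 5)² = (5 + p)²)
f(B, R) = 3 + R*B² (f(B, R) = (B*B)*R + 3 = B²*R + 3 = R*B² + 3 = 3 + R*B²)
(5 + 138)*f(4, n(0)) = (5 + 138)*(3 + (5 + 0)²*4²) = 143*(3 + 5²*16) = 143*(3 + 25*16) = 143*(3 + 400) = 143*403 = 57629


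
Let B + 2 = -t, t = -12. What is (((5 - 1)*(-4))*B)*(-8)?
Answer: 1280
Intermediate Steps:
B = 10 (B = -2 - 1*(-12) = -2 + 12 = 10)
(((5 - 1)*(-4))*B)*(-8) = (((5 - 1)*(-4))*10)*(-8) = ((4*(-4))*10)*(-8) = -16*10*(-8) = -160*(-8) = 1280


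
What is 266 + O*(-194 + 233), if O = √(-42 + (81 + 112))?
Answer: 266 + 39*√151 ≈ 745.24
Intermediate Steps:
O = √151 (O = √(-42 + 193) = √151 ≈ 12.288)
266 + O*(-194 + 233) = 266 + √151*(-194 + 233) = 266 + √151*39 = 266 + 39*√151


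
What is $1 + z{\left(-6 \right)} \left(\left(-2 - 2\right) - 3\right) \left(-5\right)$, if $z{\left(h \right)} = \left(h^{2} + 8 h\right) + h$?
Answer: $-629$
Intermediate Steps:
$z{\left(h \right)} = h^{2} + 9 h$
$1 + z{\left(-6 \right)} \left(\left(-2 - 2\right) - 3\right) \left(-5\right) = 1 + - 6 \left(9 - 6\right) \left(\left(-2 - 2\right) - 3\right) \left(-5\right) = 1 + \left(-6\right) 3 \left(\left(-2 - 2\right) - 3\right) \left(-5\right) = 1 - 18 \left(-4 - 3\right) \left(-5\right) = 1 - 18 \left(\left(-7\right) \left(-5\right)\right) = 1 - 630 = -629$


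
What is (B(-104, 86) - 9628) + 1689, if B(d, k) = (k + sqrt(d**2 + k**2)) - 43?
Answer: -7896 + 2*sqrt(4553) ≈ -7761.0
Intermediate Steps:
B(d, k) = -43 + k + sqrt(d**2 + k**2)
(B(-104, 86) - 9628) + 1689 = ((-43 + 86 + sqrt((-104)**2 + 86**2)) - 9628) + 1689 = ((-43 + 86 + sqrt(10816 + 7396)) - 9628) + 1689 = ((-43 + 86 + sqrt(18212)) - 9628) + 1689 = ((-43 + 86 + 2*sqrt(4553)) - 9628) + 1689 = ((43 + 2*sqrt(4553)) - 9628) + 1689 = (-9585 + 2*sqrt(4553)) + 1689 = -7896 + 2*sqrt(4553)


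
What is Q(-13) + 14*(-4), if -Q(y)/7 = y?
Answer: 35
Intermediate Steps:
Q(y) = -7*y
Q(-13) + 14*(-4) = -7*(-13) + 14*(-4) = 91 - 56 = 35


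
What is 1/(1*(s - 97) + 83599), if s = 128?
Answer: 1/83630 ≈ 1.1957e-5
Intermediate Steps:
1/(1*(s - 97) + 83599) = 1/(1*(128 - 97) + 83599) = 1/(1*31 + 83599) = 1/(31 + 83599) = 1/83630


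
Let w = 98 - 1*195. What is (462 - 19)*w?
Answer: -42971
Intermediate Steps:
w = -97 (w = 98 - 195 = -97)
(462 - 19)*w = (462 - 19)*(-97) = 443*(-97) = -42971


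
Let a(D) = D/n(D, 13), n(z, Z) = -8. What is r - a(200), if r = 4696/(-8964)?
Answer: 54851/2241 ≈ 24.476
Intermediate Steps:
a(D) = -D/8 (a(D) = D/(-8) = D*(-⅛) = -D/8)
r = -1174/2241 (r = 4696*(-1/8964) = -1174/2241 ≈ -0.52387)
r - a(200) = -1174/2241 - (-1)*200/8 = -1174/2241 - 1*(-25) = -1174/2241 + 25 = 54851/2241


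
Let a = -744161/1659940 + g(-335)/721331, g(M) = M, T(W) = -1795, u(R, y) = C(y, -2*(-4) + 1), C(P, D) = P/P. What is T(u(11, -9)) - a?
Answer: -2148734950873109/1197366180140 ≈ -1794.6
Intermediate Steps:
C(P, D) = 1
u(R, y) = 1
a = -537342478191/1197366180140 (a = -744161/1659940 - 335/721331 = -537342478191/1197366180140 ≈ -0.44877)
T(u(11, -9)) - a = -1795 - 1*(-537342478191/1197366180140) = -1795 + 537342478191/1197366180140 = -2148734950873109/1197366180140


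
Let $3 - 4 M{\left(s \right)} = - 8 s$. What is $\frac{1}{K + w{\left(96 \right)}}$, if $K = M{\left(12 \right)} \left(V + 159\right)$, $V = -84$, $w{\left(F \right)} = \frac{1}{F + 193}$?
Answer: $\frac{1156}{2145829} \approx 0.00053872$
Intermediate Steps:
$w{\left(F \right)} = \frac{1}{193 + F}$
$M{\left(s \right)} = \frac{3}{4} + 2 s$ ($M{\left(s \right)} = \frac{3}{4} - \frac{\left(-8\right) s}{4} = \frac{3}{4} + 2 s$)
$K = \frac{7425}{4}$ ($K = \left(\frac{3}{4} + 2 \cdot 12\right) \left(-84 + 159\right) = \left(\frac{3}{4} + 24\right) 75 = \frac{99}{4} \cdot 75 = \frac{7425}{4} \approx 1856.3$)
$\frac{1}{K + w{\left(96 \right)}} = \frac{1}{\frac{7425}{4} + \frac{1}{193 + 96}} = \frac{1}{\frac{7425}{4} + \frac{1}{289}} = \frac{1}{\frac{2145829}{1156}} = \frac{1156}{2145829}$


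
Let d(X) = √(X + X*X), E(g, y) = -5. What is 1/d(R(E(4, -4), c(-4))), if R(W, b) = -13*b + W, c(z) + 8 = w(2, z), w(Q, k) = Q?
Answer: √5402/5402 ≈ 0.013606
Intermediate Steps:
c(z) = -6 (c(z) = -8 + 2 = -6)
R(W, b) = W - 13*b
d(X) = √(X + X²)
1/d(R(E(4, -4), c(-4))) = 1/(√((-5 - 13*(-6))*(1 + (-5 - 13*(-6))))) = 1/(√((-5 + 78)*(1 + (-5 + 78)))) = 1/(√(73*(1 + 73))) = 1/(√(73*74)) = 1/(√5402) = √5402/5402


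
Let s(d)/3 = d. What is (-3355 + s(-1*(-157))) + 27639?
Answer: 24755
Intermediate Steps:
s(d) = 3*d
(-3355 + s(-1*(-157))) + 27639 = (-3355 + 3*(-1*(-157))) + 27639 = (-3355 + 3*157) + 27639 = (-3355 + 471) + 27639 = -2884 + 27639 = 24755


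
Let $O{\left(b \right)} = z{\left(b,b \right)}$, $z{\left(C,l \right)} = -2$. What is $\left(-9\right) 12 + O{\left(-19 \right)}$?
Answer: $-110$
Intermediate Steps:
$O{\left(b \right)} = -2$
$\left(-9\right) 12 + O{\left(-19 \right)} = \left(-9\right) 12 - 2 = -108 - 2 = -110$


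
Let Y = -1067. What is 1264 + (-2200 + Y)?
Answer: -2003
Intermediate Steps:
1264 + (-2200 + Y) = 1264 + (-2200 - 1067) = 1264 - 3267 = -2003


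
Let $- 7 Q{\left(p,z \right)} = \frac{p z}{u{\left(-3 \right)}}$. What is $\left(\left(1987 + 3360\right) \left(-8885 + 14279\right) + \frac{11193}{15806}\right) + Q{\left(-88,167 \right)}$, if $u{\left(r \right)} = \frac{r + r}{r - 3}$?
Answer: $\frac{455905389469}{15806} \approx 2.8844 \cdot 10^{7}$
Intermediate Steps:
$u{\left(r \right)} = \frac{2 r}{-3 + r}$
$Q{\left(p,z \right)} = - \frac{p z}{7}$ ($Q{\left(p,z \right)} = - \frac{p z \frac{1}{2 \left(-3\right) \frac{1}{-3 - 3}}}{7} = - \frac{p z \frac{1}{2 \left(-3\right) \frac{1}{-6}}}{7} = - \frac{p z \frac{1}{2 \left(-3\right) \left(- \frac{1}{6}\right)}}{7} = - \frac{p z 1^{-1}}{7} = - \frac{p z 1}{7} = - \frac{p z}{7}$)
$\left(\left(1987 + 3360\right) \left(-8885 + 14279\right) + \frac{11193}{15806}\right) + Q{\left(-88,167 \right)} = \left(\left(1987 + 3360\right) \left(-8885 + 14279\right) + \frac{11193}{15806}\right) - \left(- \frac{88}{7}\right) 167 = \left(5347 \cdot 5394 + 11193 \cdot \frac{1}{15806}\right) + \frac{14696}{7} = \left(28841718 + \frac{1599}{2258}\right) + \frac{14696}{7} = \frac{65124600843}{2258} + \frac{14696}{7} = \frac{455905389469}{15806}$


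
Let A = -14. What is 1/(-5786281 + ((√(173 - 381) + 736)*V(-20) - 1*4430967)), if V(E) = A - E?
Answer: -319151/3259435545866 - 3*I*√13/13037742183464 ≈ -9.7916e-8 - 8.2964e-13*I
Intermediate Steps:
V(E) = -14 - E
1/(-5786281 + ((√(173 - 381) + 736)*V(-20) - 1*4430967)) = 1/(-5786281 + ((√(173 - 381) + 736)*(-14 - 1*(-20)) - 1*4430967)) = 1/(-5786281 + ((√(-208) + 736)*(-14 + 20) - 4430967)) = 1/(-5786281 + ((4*I*√13 + 736)*6 - 4430967)) = 1/(-5786281 + ((736 + 4*I*√13)*6 - 4430967)) = 1/(-5786281 + ((4416 + 24*I*√13) - 4430967)) = 1/(-5786281 + (-4426551 + 24*I*√13)) = 1/(-10212832 + 24*I*√13)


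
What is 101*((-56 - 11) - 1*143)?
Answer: -21210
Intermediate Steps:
101*((-56 - 11) - 1*143) = 101*(-67 - 143) = 101*(-210) = -21210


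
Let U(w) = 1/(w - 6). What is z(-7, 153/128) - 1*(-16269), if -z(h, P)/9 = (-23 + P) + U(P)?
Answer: 432097107/26240 ≈ 16467.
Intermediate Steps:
U(w) = 1/(-6 + w)
z(h, P) = 207 - 9*P - 9/(-6 + P) (z(h, P) = -9*((-23 + P) + 1/(-6 + P)) = -9*(-23 + P + 1/(-6 + P)) = 207 - 9*P - 9/(-6 + P))
z(-7, 153/128) - 1*(-16269) = 9*(-1 + (-6 + 153/128)*(23 - 153/128))/(-6 + 153/128) - 1*(-16269) = 9*(-1 + (-6 + 153*(1/128))*(23 - 153/128))/(-6 + 153*(1/128)) + 16269 = 9*(-1 + (-6 + 153/128)*(23 - 1*153/128))/(-6 + 153/128) + 16269 = 9*(-1 - 615*(23 - 153/128)/128)/(-615/128) + 16269 = 9*(-128/615)*(-1 - 615/128*2791/128) + 16269 = 9*(-128/615)*(-1 - 1716465/16384) + 16269 = 9*(-128/615)*(-1732849/16384) + 16269 = 5198547/26240 + 16269 = 432097107/26240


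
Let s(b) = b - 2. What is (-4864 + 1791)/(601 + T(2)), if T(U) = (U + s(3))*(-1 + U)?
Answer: -3073/604 ≈ -5.0877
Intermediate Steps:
s(b) = -2 + b
T(U) = (1 + U)*(-1 + U) (T(U) = (U + (-2 + 3))*(-1 + U) = (U + 1)*(-1 + U) = (1 + U)*(-1 + U))
(-4864 + 1791)/(601 + T(2)) = (-4864 + 1791)/(601 + (-1 + 2²)) = -3073/(601 + (-1 + 4)) = -3073/(601 + 3) = -3073/604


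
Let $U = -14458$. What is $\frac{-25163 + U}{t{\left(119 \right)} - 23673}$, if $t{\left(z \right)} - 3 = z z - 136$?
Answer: $\frac{13207}{3215} \approx 4.1079$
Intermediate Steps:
$t{\left(z \right)} = -133 + z^{2}$ ($t{\left(z \right)} = 3 + \left(z z - 136\right) = 3 + \left(z^{2} - 136\right) = 3 + \left(-136 + z^{2}\right) = -133 + z^{2}$)
$\frac{-25163 + U}{t{\left(119 \right)} - 23673} = \frac{-25163 - 14458}{\left(-133 + 119^{2}\right) - 23673} = - \frac{39621}{\left(-133 + 14161\right) - 23673} = - \frac{39621}{14028 - 23673} = - \frac{39621}{-9645} = \left(-39621\right) \left(- \frac{1}{9645}\right) = \frac{13207}{3215}$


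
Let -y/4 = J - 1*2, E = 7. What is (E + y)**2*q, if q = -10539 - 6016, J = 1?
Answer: -2003155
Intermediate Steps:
q = -16555
y = 4 (y = -4*(1 - 1*2) = -4*(1 - 2) = -4*(-1) = 4)
(E + y)**2*q = (7 + 4)**2*(-16555) = 11**2*(-16555) = 121*(-16555) = -2003155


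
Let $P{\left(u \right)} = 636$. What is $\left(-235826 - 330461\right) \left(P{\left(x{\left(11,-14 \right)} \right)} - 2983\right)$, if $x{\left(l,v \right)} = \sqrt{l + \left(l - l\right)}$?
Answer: $1329075589$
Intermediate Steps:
$x{\left(l,v \right)} = \sqrt{l}$ ($x{\left(l,v \right)} = \sqrt{l + 0} = \sqrt{l}$)
$\left(-235826 - 330461\right) \left(P{\left(x{\left(11,-14 \right)} \right)} - 2983\right) = \left(-235826 - 330461\right) \left(636 - 2983\right) = \left(-566287\right) \left(-2347\right) = 1329075589$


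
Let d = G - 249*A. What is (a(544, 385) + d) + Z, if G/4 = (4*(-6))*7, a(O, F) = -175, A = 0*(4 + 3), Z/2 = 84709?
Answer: 168571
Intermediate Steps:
Z = 169418 (Z = 2*84709 = 169418)
A = 0 (A = 0*7 = 0)
G = -672 (G = 4*((4*(-6))*7) = 4*(-24*7) = 4*(-168) = -672)
d = -672 (d = -672 - 249*0 = -672 + 0 = -672)
(a(544, 385) + d) + Z = (-175 - 672) + 169418 = -847 + 169418 = 168571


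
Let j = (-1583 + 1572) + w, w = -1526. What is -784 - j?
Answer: 753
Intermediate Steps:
j = -1537 (j = (-1583 + 1572) - 1526 = -11 - 1526 = -1537)
-784 - j = -784 - 1*(-1537) = -784 + 1537 = 753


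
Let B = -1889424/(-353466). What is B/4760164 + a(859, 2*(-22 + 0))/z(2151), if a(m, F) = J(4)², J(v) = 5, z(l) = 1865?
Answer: 116853963851/8716575498641 ≈ 0.013406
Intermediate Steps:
B = 104968/19637 (B = -1889424*(-1/353466) = 104968/19637 ≈ 5.3454)
a(m, F) = 25 (a(m, F) = 5² = 25)
B/4760164 + a(859, 2*(-22 + 0))/z(2151) = (104968/19637)/4760164 + 25/1865 = (104968/19637)*(1/4760164) + 25*(1/1865) = 26242/23368835117 + 5/373 = 116853963851/8716575498641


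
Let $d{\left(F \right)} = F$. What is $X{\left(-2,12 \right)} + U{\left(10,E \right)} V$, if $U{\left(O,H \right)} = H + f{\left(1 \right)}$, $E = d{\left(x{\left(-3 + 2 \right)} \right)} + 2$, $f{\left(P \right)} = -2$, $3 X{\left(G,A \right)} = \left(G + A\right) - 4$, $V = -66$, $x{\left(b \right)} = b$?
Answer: $68$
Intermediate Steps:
$X{\left(G,A \right)} = - \frac{4}{3} + \frac{A}{3} + \frac{G}{3}$ ($X{\left(G,A \right)} = \frac{\left(G + A\right) - 4}{3} = \frac{\left(A + G\right) - 4}{3} = \frac{-4 + A + G}{3} = - \frac{4}{3} + \frac{A}{3} + \frac{G}{3}$)
$E = 1$ ($E = \left(-3 + 2\right) + 2 = -1 + 2 = 1$)
$U{\left(O,H \right)} = -2 + H$ ($U{\left(O,H \right)} = H - 2 = -2 + H$)
$X{\left(-2,12 \right)} + U{\left(10,E \right)} V = \left(- \frac{4}{3} + \frac{1}{3} \cdot 12 + \frac{1}{3} \left(-2\right)\right) + \left(-2 + 1\right) \left(-66\right) = \left(- \frac{4}{3} + 4 - \frac{2}{3}\right) - -66 = 2 + 66 = 68$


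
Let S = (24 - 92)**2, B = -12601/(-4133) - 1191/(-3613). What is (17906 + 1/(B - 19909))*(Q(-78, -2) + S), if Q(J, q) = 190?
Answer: 25622044029498462174/297241270045 ≈ 8.6199e+7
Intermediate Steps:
B = 50449816/14932529 (B = -12601*(-1/4133) - 1191*(-1/3613) = 12601/4133 + 1191/3613 = 50449816/14932529 ≈ 3.3785)
S = 4624 (S = (-68)**2 = 4624)
(17906 + 1/(B - 19909))*(Q(-78, -2) + S) = (17906 + 1/(50449816/14932529 - 19909))*(190 + 4624) = (17906 + 1/(-297241270045/14932529))*4814 = (17906 - 14932529/297241270045)*4814 = (5322402166493241/297241270045)*4814 = 25622044029498462174/297241270045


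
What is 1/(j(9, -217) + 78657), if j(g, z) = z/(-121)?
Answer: 121/9517714 ≈ 1.2713e-5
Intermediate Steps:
j(g, z) = -z/121 (j(g, z) = z*(-1/121) = -z/121)
1/(j(9, -217) + 78657) = 1/(-1/121*(-217) + 78657) = 1/(217/121 + 78657) = 1/(9517714/121) = 121/9517714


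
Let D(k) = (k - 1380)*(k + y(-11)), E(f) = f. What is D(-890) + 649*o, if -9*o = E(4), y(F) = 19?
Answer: 17791934/9 ≈ 1.9769e+6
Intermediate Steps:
o = -4/9 (o = -⅑*4 = -4/9 ≈ -0.44444)
D(k) = (-1380 + k)*(19 + k) (D(k) = (k - 1380)*(k + 19) = (-1380 + k)*(19 + k))
D(-890) + 649*o = (-26220 + (-890)² - 1361*(-890)) + 649*(-4/9) = (-26220 + 792100 + 1211290) - 2596/9 = 1977170 - 2596/9 = 17791934/9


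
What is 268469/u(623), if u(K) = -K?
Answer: -268469/623 ≈ -430.93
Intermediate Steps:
268469/u(623) = 268469/((-1*623)) = 268469/(-623) = 268469*(-1/623) = -268469/623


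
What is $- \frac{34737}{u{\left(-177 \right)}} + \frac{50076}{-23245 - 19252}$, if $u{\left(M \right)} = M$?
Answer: $\frac{37624483}{192871} \approx 195.08$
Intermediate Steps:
$- \frac{34737}{u{\left(-177 \right)}} + \frac{50076}{-23245 - 19252} = - \frac{34737}{-177} + \frac{50076}{-23245 - 19252} = \left(-34737\right) \left(- \frac{1}{177}\right) + \frac{50076}{-42497} = \frac{11579}{59} + 50076 \left(- \frac{1}{42497}\right) = \frac{11579}{59} - \frac{3852}{3269} = \frac{37624483}{192871}$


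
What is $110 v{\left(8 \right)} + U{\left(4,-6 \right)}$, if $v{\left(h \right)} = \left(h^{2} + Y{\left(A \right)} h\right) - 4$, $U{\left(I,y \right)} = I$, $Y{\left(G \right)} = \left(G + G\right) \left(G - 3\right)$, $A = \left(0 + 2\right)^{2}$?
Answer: $13644$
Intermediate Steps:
$A = 4$ ($A = 2^{2} = 4$)
$Y{\left(G \right)} = 2 G \left(-3 + G\right)$
$v{\left(h \right)} = -4 + h^{2} + 8 h$ ($v{\left(h \right)} = \left(h^{2} + 2 \cdot 4 \left(-3 + 4\right) h\right) - 4 = \left(h^{2} + 2 \cdot 4 \cdot 1 h\right) - 4 = \left(h^{2} + 8 h\right) - 4 = -4 + h^{2} + 8 h$)
$110 v{\left(8 \right)} + U{\left(4,-6 \right)} = 110 \left(-4 + 8^{2} + 8 \cdot 8\right) + 4 = 110 \left(-4 + 64 + 64\right) + 4 = 110 \cdot 124 + 4 = 13640 + 4 = 13644$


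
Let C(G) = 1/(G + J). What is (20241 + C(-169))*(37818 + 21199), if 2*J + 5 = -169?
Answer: 305808093815/256 ≈ 1.1946e+9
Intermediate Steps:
J = -87 (J = -5/2 + (1/2)*(-169) = -5/2 - 169/2 = -87)
C(G) = 1/(-87 + G) (C(G) = 1/(G - 87) = 1/(-87 + G))
(20241 + C(-169))*(37818 + 21199) = (20241 + 1/(-87 - 169))*(37818 + 21199) = (20241 + 1/(-256))*59017 = (20241 - 1/256)*59017 = (5181695/256)*59017 = 305808093815/256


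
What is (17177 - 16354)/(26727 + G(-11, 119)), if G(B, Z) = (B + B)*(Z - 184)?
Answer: 823/28157 ≈ 0.029229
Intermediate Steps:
G(B, Z) = 2*B*(-184 + Z) (G(B, Z) = (2*B)*(-184 + Z) = 2*B*(-184 + Z))
(17177 - 16354)/(26727 + G(-11, 119)) = (17177 - 16354)/(26727 + 2*(-11)*(-184 + 119)) = 823/(26727 + 2*(-11)*(-65)) = 823/(26727 + 1430) = 823/28157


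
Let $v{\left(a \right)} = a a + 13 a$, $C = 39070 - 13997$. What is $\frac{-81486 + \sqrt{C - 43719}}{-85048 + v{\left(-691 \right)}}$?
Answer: $- \frac{40743}{191725} + \frac{i \sqrt{18646}}{383450} \approx -0.21251 + 0.00035611 i$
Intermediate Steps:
$C = 25073$
$v{\left(a \right)} = a^{2} + 13 a$
$\frac{-81486 + \sqrt{C - 43719}}{-85048 + v{\left(-691 \right)}} = \frac{-81486 + \sqrt{25073 - 43719}}{-85048 - 691 \left(13 - 691\right)} = \frac{-81486 + \sqrt{-18646}}{-85048 - -468498} = \frac{-81486 + i \sqrt{18646}}{-85048 + 468498} = \frac{-81486 + i \sqrt{18646}}{383450} = \left(-81486 + i \sqrt{18646}\right) \frac{1}{383450} = - \frac{40743}{191725} + \frac{i \sqrt{18646}}{383450}$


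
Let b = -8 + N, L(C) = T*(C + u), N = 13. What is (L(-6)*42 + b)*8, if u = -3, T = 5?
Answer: -15080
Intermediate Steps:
L(C) = -15 + 5*C (L(C) = 5*(C - 3) = 5*(-3 + C) = -15 + 5*C)
b = 5 (b = -8 + 13 = 5)
(L(-6)*42 + b)*8 = ((-15 + 5*(-6))*42 + 5)*8 = ((-15 - 30)*42 + 5)*8 = (-45*42 + 5)*8 = (-1890 + 5)*8 = -1885*8 = -15080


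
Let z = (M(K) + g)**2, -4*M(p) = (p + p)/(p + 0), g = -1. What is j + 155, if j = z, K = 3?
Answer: 629/4 ≈ 157.25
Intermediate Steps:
M(p) = -1/2 (M(p) = -(p + p)/(4*(p + 0)) = -2*p/(4*p) = -1/4*2 = -1/2)
z = 9/4 (z = (-1/2 - 1)**2 = (-3/2)**2 = 9/4 ≈ 2.2500)
j = 9/4 ≈ 2.2500
j + 155 = 9/4 + 155 = 629/4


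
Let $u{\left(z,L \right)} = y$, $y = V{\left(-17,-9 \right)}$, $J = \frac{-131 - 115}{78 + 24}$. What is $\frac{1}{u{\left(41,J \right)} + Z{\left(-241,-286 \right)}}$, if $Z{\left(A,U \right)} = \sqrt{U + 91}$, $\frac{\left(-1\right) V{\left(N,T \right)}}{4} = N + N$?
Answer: $\frac{136}{18691} - \frac{i \sqrt{195}}{18691} \approx 0.0072762 - 0.00074711 i$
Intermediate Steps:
$V{\left(N,T \right)} = - 8 N$ ($V{\left(N,T \right)} = - 4 \left(N + N\right) = - 4 \cdot 2 N = - 8 N$)
$J = - \frac{41}{17}$ ($J = - \frac{246}{102} = \left(-246\right) \frac{1}{102} = - \frac{41}{17} \approx -2.4118$)
$y = 136$ ($y = \left(-8\right) \left(-17\right) = 136$)
$u{\left(z,L \right)} = 136$
$Z{\left(A,U \right)} = \sqrt{91 + U}$
$\frac{1}{u{\left(41,J \right)} + Z{\left(-241,-286 \right)}} = \frac{1}{136 + \sqrt{91 - 286}} = \frac{1}{136 + \sqrt{-195}} = \frac{1}{136 + i \sqrt{195}}$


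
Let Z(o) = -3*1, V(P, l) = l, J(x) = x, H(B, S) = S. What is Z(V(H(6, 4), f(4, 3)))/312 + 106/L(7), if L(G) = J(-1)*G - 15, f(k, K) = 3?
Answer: -5523/1144 ≈ -4.8278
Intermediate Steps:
Z(o) = -3
L(G) = -15 - G (L(G) = -G - 15 = -15 - G)
Z(V(H(6, 4), f(4, 3)))/312 + 106/L(7) = -3/312 + 106/(-15 - 1*7) = -3*1/312 + 106/(-15 - 7) = -1/104 + 106/(-22) = -1/104 + 106*(-1/22) = -1/104 - 53/11 = -5523/1144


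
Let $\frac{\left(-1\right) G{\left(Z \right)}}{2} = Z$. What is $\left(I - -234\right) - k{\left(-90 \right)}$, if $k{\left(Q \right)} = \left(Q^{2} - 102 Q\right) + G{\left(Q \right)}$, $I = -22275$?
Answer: $-39501$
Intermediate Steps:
$G{\left(Z \right)} = - 2 Z$
$k{\left(Q \right)} = Q^{2} - 104 Q$ ($k{\left(Q \right)} = \left(Q^{2} - 102 Q\right) - 2 Q = Q^{2} - 104 Q$)
$\left(I - -234\right) - k{\left(-90 \right)} = \left(-22275 - -234\right) - - 90 \left(-104 - 90\right) = \left(-22275 + 234\right) - \left(-90\right) \left(-194\right) = -22041 - 17460 = -39501$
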